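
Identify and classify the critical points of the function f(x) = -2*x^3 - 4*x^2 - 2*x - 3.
f'(x) = -6*x^2 - 8*x - 2

Solve f'(x) = 0:
  Factor: -6*x^2 - 8*x - 2 = -2*(x + 1)*(3*x + 1) = 0.
  ⇒ x = -1, -1/3

f''(x) = -12*x - 8
Second-derivative test at each critical point:
  f''(-1) = 4 > 0 → local minimum
  f''(-1/3) = -4 < 0 → local maximum

Critical points: x = -1 (local minimum); x = -1/3 (local maximum)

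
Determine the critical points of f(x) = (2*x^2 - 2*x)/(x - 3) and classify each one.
f'(x) = 2*(x^2 - 6*x + 3)/(x^2 - 6*x + 9)

Solve f'(x) = 0:
  f'(x) = 2*(x^2 - 6*x + 3)/(x - 3)^2; the denominator is positive wherever f is defined, so f'(x) = 0 ⇔ 2*x^2 - 12*x + 6 = 0.
  Factor: 2*x^2 - 12*x + 6 = 2*(x^2 - 6*x + 3); x^2 - 6*x + 3 = 0 has no rational roots; quadratic formula: x = (6 ± √24)/2.
  ⇒ x = 3 - sqrt(6) ≈ 0.5505, sqrt(6) + 3 ≈ 5.4495

f''(x) = 24/(x^3 - 9*x^2 + 27*x - 27)
Second-derivative test at each critical point:
  f''(0.5505) = -1.6330 < 0 → local maximum
  f''(5.4495) = 1.6330 > 0 → local minimum

Critical points: x = 3 - sqrt(6) ≈ 0.5505 (local maximum); x = sqrt(6) + 3 ≈ 5.4495 (local minimum)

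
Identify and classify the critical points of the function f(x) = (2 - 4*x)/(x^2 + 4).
f'(x) = 4*(x^2 - x - 4)/(x^4 + 8*x^2 + 16)

Solve f'(x) = 0:
  f'(x) = 4*(x^2 - x - 4)/(x^2 + 4)^2; the denominator is positive wherever f is defined, so f'(x) = 0 ⇔ 4*x^2 - 4*x - 16 = 0.
  Factor: 4*x^2 - 4*x - 16 = 4*(x^2 - x - 4); x^2 - x - 4 = 0 has no rational roots; quadratic formula: x = (1 ± √17)/2.
  ⇒ x = 1/2 - sqrt(17)/2 ≈ -1.5616, 1/2 + sqrt(17)/2 ≈ 2.5616

f''(x) = 4*(4*x^2*(1 - 2*x) + (6*x - 1)*(x^2 + 4))/(x^2 + 4)^3
Second-derivative test at each critical point:
  f''(-1.5616) = -0.3979 < 0 → local maximum
  f''(2.5616) = 0.1479 > 0 → local minimum

Critical points: x = 1/2 - sqrt(17)/2 ≈ -1.5616 (local maximum); x = 1/2 + sqrt(17)/2 ≈ 2.5616 (local minimum)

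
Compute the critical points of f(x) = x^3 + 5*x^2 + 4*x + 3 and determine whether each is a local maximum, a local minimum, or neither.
f'(x) = 3*x^2 + 10*x + 4

Solve f'(x) = 0:
  3*x^2 + 10*x + 4 = 0 has no rational roots; quadratic formula: x = (-10 ± √52)/6.
  ⇒ x = -5/3 - sqrt(13)/3 ≈ -2.8685, -5/3 + sqrt(13)/3 ≈ -0.4648

f''(x) = 6*x + 10
Second-derivative test at each critical point:
  f''(-2.8685) = -7.2111 < 0 → local maximum
  f''(-0.4648) = 7.2111 > 0 → local minimum

Critical points: x = -5/3 - sqrt(13)/3 ≈ -2.8685 (local maximum); x = -5/3 + sqrt(13)/3 ≈ -0.4648 (local minimum)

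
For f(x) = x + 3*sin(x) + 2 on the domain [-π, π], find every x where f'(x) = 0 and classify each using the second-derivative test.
f'(x) = 3*cos(x) + 1

Solve f'(x) = 0 on [-π, π]:
  f'(x) = 0 ⇔ cos(x) = -1/3, i.e. x = ±arccos(-1/3) + 2nπ; keep the solutions lying in [-π, π].
  ⇒ x = -acos(-1/3) ≈ -1.9106, acos(-1/3) ≈ 1.9106

f''(x) = -3*sin(x)
Second-derivative test at each critical point:
  f''(-1.9106) = 2.8284 > 0 → local minimum
  f''(1.9106) = -2.8284 < 0 → local maximum

Critical points: x = -acos(-1/3) ≈ -1.9106 (local minimum); x = acos(-1/3) ≈ 1.9106 (local maximum)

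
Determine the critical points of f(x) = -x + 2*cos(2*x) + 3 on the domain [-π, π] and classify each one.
f'(x) = -4*sin(2*x) - 1

Solve f'(x) = 0 on [-π, π]:
  f'(x) = 0 ⇔ sin(2*x) = -1/4, i.e. 2*x = arcsin(-1/4) + 2nπ or 2*x = π − arcsin(-1/4) + 2nπ; keep the solutions lying in [-π, π].
  ⇒ x = -pi/2 + asin(1/4)/2 ≈ -1.4445, -asin(1/4)/2 ≈ -0.1263, asin(1/4)/2 + pi/2 ≈ 1.6971, pi - asin(1/4)/2 ≈ 3.0153

f''(x) = -8*cos(2*x)
Second-derivative test at each critical point:
  f''(-1.4445) = 7.7460 > 0 → local minimum
  f''(-0.1263) = -7.7460 < 0 → local maximum
  f''(1.6971) = 7.7460 > 0 → local minimum
  f''(3.0153) = -7.7460 < 0 → local maximum

Critical points: x = -pi/2 + asin(1/4)/2 ≈ -1.4445 (local minimum); x = -asin(1/4)/2 ≈ -0.1263 (local maximum); x = asin(1/4)/2 + pi/2 ≈ 1.6971 (local minimum); x = pi - asin(1/4)/2 ≈ 3.0153 (local maximum)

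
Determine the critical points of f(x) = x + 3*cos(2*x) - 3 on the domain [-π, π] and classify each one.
f'(x) = 1 - 6*sin(2*x)

Solve f'(x) = 0 on [-π, π]:
  f'(x) = 0 ⇔ sin(2*x) = 1/6, i.e. 2*x = arcsin(1/6) + 2nπ or 2*x = π − arcsin(1/6) + 2nπ; keep the solutions lying in [-π, π].
  ⇒ x = -pi + asin(1/6)/2 ≈ -3.0579, -pi/2 - asin(1/6)/2 ≈ -1.6545, asin(1/6)/2 ≈ 0.0837, -asin(1/6)/2 + pi/2 ≈ 1.4871

f''(x) = -12*cos(2*x)
Second-derivative test at each critical point:
  f''(-3.0579) = -11.8322 < 0 → local maximum
  f''(-1.6545) = 11.8322 > 0 → local minimum
  f''(0.0837) = -11.8322 < 0 → local maximum
  f''(1.4871) = 11.8322 > 0 → local minimum

Critical points: x = -pi + asin(1/6)/2 ≈ -3.0579 (local maximum); x = -pi/2 - asin(1/6)/2 ≈ -1.6545 (local minimum); x = asin(1/6)/2 ≈ 0.0837 (local maximum); x = -asin(1/6)/2 + pi/2 ≈ 1.4871 (local minimum)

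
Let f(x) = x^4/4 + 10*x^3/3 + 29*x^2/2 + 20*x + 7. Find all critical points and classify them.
f'(x) = x^3 + 10*x^2 + 29*x + 20

Solve f'(x) = 0:
  Factor: x^3 + 10*x^2 + 29*x + 20 = (x + 1)*(x + 4)*(x + 5) = 0.
  ⇒ x = -5, -4, -1

f''(x) = 3*x^2 + 20*x + 29
Second-derivative test at each critical point:
  f''(-5) = 4 > 0 → local minimum
  f''(-4) = -3 < 0 → local maximum
  f''(-1) = 12 > 0 → local minimum

Critical points: x = -5 (local minimum); x = -4 (local maximum); x = -1 (local minimum)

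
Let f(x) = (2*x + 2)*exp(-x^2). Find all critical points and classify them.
f'(x) = 2*(-2*x*(x + 1) + 1)*exp(-x^2)

Solve f'(x) = 0:
  f'(x) = (-4*x^2 - 4*x + 2)·exp(-x^2) and exp(-x^2) > 0 for every x, so f'(x) = 0 ⇔ -4*x^2 - 4*x + 2 = 0.
  Factor: -4*x^2 - 4*x + 2 = -2*(2*x^2 + 2*x - 1); 2*x^2 + 2*x - 1 = 0 has no rational roots; quadratic formula: x = (-2 ± √12)/4.
  ⇒ x = -sqrt(3)/2 - 1/2 ≈ -1.3660, -1/2 + sqrt(3)/2 ≈ 0.3660

f''(x) = 4*(2*x^2*(x + 1) - 3*x - 1)*exp(-x^2)
Second-derivative test at each critical point:
  f''(-1.3660) = 1.0721 > 0 → local minimum
  f''(0.3660) = -6.0595 < 0 → local maximum

Critical points: x = -sqrt(3)/2 - 1/2 ≈ -1.3660 (local minimum); x = -1/2 + sqrt(3)/2 ≈ 0.3660 (local maximum)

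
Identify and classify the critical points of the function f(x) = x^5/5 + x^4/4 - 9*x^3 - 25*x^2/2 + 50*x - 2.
f'(x) = x^4 + x^3 - 27*x^2 - 25*x + 50

Solve f'(x) = 0:
  Factor: x^4 + x^3 - 27*x^2 - 25*x + 50 = (x - 5)*(x - 1)*(x + 2)*(x + 5) = 0.
  ⇒ x = -5, -2, 1, 5

f''(x) = 4*x^3 + 3*x^2 - 54*x - 25
Second-derivative test at each critical point:
  f''(-5) = -180 < 0 → local maximum
  f''(-2) = 63 > 0 → local minimum
  f''(1) = -72 < 0 → local maximum
  f''(5) = 280 > 0 → local minimum

Critical points: x = -5 (local maximum); x = -2 (local minimum); x = 1 (local maximum); x = 5 (local minimum)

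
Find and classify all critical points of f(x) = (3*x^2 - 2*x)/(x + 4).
f'(x) = (3*x^2 + 24*x - 8)/(x^2 + 8*x + 16)

Solve f'(x) = 0:
  f'(x) = (3*x^2 + 24*x - 8)/(x + 4)^2; the denominator is positive wherever f is defined, so f'(x) = 0 ⇔ 3*x^2 + 24*x - 8 = 0.
  3*x^2 + 24*x - 8 = 0 has no rational roots; quadratic formula: x = (-24 ± √672)/6.
  ⇒ x = -2*sqrt(42)/3 - 4 ≈ -8.3205, -4 + 2*sqrt(42)/3 ≈ 0.3205

f''(x) = 112/(x^3 + 12*x^2 + 48*x + 64)
Second-derivative test at each critical point:
  f''(-8.3205) = -1.3887 < 0 → local maximum
  f''(0.3205) = 1.3887 > 0 → local minimum

Critical points: x = -2*sqrt(42)/3 - 4 ≈ -8.3205 (local maximum); x = -4 + 2*sqrt(42)/3 ≈ 0.3205 (local minimum)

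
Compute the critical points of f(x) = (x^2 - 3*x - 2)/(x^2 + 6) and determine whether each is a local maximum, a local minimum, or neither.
f'(x) = (3*x^2 + 16*x - 18)/(x^4 + 12*x^2 + 36)

Solve f'(x) = 0:
  f'(x) = (3*x^2 + 16*x - 18)/(x^2 + 6)^2; the denominator is positive wherever f is defined, so f'(x) = 0 ⇔ 3*x^2 + 16*x - 18 = 0.
  3*x^2 + 16*x - 18 = 0 has no rational roots; quadratic formula: x = (-16 ± √472)/6.
  ⇒ x = -sqrt(118)/3 - 8/3 ≈ -6.2876, -8/3 + sqrt(118)/3 ≈ 0.9543

f''(x) = 6*(-x^3 - 8*x^2 + 18*x + 16)/(x^6 + 18*x^4 + 108*x^2 + 216)
Second-derivative test at each critical point:
  f''(-6.2876) = -0.0105 < 0 → local maximum
  f''(0.9543) = 0.4549 > 0 → local minimum

Critical points: x = -sqrt(118)/3 - 8/3 ≈ -6.2876 (local maximum); x = -8/3 + sqrt(118)/3 ≈ 0.9543 (local minimum)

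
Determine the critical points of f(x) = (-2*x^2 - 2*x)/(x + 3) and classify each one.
f'(x) = 2*(-x^2 - 6*x - 3)/(x^2 + 6*x + 9)

Solve f'(x) = 0:
  f'(x) = -2*(x^2 + 6*x + 3)/(x + 3)^2; the denominator is positive wherever f is defined, so f'(x) = 0 ⇔ -2*x^2 - 12*x - 6 = 0.
  Factor: -2*x^2 - 12*x - 6 = -2*(x^2 + 6*x + 3); x^2 + 6*x + 3 = 0 has no rational roots; quadratic formula: x = (-6 ± √24)/2.
  ⇒ x = -3 - sqrt(6) ≈ -5.4495, -3 + sqrt(6) ≈ -0.5505

f''(x) = -24/(x^3 + 9*x^2 + 27*x + 27)
Second-derivative test at each critical point:
  f''(-5.4495) = 1.6330 > 0 → local minimum
  f''(-0.5505) = -1.6330 < 0 → local maximum

Critical points: x = -3 - sqrt(6) ≈ -5.4495 (local minimum); x = -3 + sqrt(6) ≈ -0.5505 (local maximum)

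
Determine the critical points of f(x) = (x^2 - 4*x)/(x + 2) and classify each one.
f'(x) = (x^2 + 4*x - 8)/(x^2 + 4*x + 4)

Solve f'(x) = 0:
  f'(x) = (x^2 + 4*x - 8)/(x + 2)^2; the denominator is positive wherever f is defined, so f'(x) = 0 ⇔ x^2 + 4*x - 8 = 0.
  x^2 + 4*x - 8 = 0 has no rational roots; quadratic formula: x = (-4 ± √48)/2.
  ⇒ x = -2*sqrt(3) - 2 ≈ -5.4641, -2 + 2*sqrt(3) ≈ 1.4641

f''(x) = 24/(x^3 + 6*x^2 + 12*x + 8)
Second-derivative test at each critical point:
  f''(-5.4641) = -0.5774 < 0 → local maximum
  f''(1.4641) = 0.5774 > 0 → local minimum

Critical points: x = -2*sqrt(3) - 2 ≈ -5.4641 (local maximum); x = -2 + 2*sqrt(3) ≈ 1.4641 (local minimum)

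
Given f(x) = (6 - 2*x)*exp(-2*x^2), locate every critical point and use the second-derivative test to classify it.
f'(x) = 2*(4*x*(x - 3) - 1)*exp(-2*x^2)

Solve f'(x) = 0:
  f'(x) = (8*x^2 - 24*x - 2)·exp(-2*x^2) and exp(-2*x^2) > 0 for every x, so f'(x) = 0 ⇔ 8*x^2 - 24*x - 2 = 0.
  Factor: 8*x^2 - 24*x - 2 = 2*(4*x^2 - 12*x - 1); 4*x^2 - 12*x - 1 = 0 has no rational roots; quadratic formula: x = (12 ± √160)/8.
  ⇒ x = 3/2 - sqrt(10)/2 ≈ -0.0811, 3/2 + sqrt(10)/2 ≈ 3.0811

f''(x) = 8*(4*x^2*(3 - x) + 3*x - 3)*exp(-2*x^2)
Second-derivative test at each critical point:
  f''(-0.0811) = -24.9673 < 0 → local maximum
  f''(3.0811) = 1.436e-07 > 0 → local minimum

Critical points: x = 3/2 - sqrt(10)/2 ≈ -0.0811 (local maximum); x = 3/2 + sqrt(10)/2 ≈ 3.0811 (local minimum)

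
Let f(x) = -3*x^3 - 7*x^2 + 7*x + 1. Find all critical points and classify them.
f'(x) = -9*x^2 - 14*x + 7

Solve f'(x) = 0:
  9*x^2 + 14*x - 7 = 0 has no rational roots; quadratic formula: x = (-14 ± √448)/18.
  ⇒ x = -4*sqrt(7)/9 - 7/9 ≈ -1.9537, -7/9 + 4*sqrt(7)/9 ≈ 0.3981

f''(x) = -18*x - 14
Second-derivative test at each critical point:
  f''(-1.9537) = 21.1660 > 0 → local minimum
  f''(0.3981) = -21.1660 < 0 → local maximum

Critical points: x = -4*sqrt(7)/9 - 7/9 ≈ -1.9537 (local minimum); x = -7/9 + 4*sqrt(7)/9 ≈ 0.3981 (local maximum)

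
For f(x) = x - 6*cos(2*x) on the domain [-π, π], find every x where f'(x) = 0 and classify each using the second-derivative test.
f'(x) = 12*sin(2*x) + 1

Solve f'(x) = 0 on [-π, π]:
  f'(x) = 0 ⇔ sin(2*x) = -1/12, i.e. 2*x = arcsin(-1/12) + 2nπ or 2*x = π − arcsin(-1/12) + 2nπ; keep the solutions lying in [-π, π].
  ⇒ x = -pi/2 + asin(1/12)/2 ≈ -1.5291, -asin(1/12)/2 ≈ -0.0417, asin(1/12)/2 + pi/2 ≈ 1.6125, pi - asin(1/12)/2 ≈ 3.0999

f''(x) = 24*cos(2*x)
Second-derivative test at each critical point:
  f''(-1.5291) = -23.9165 < 0 → local maximum
  f''(-0.0417) = 23.9165 > 0 → local minimum
  f''(1.6125) = -23.9165 < 0 → local maximum
  f''(3.0999) = 23.9165 > 0 → local minimum

Critical points: x = -pi/2 + asin(1/12)/2 ≈ -1.5291 (local maximum); x = -asin(1/12)/2 ≈ -0.0417 (local minimum); x = asin(1/12)/2 + pi/2 ≈ 1.6125 (local maximum); x = pi - asin(1/12)/2 ≈ 3.0999 (local minimum)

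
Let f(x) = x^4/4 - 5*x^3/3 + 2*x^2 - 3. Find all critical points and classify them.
f'(x) = x*(x^2 - 5*x + 4)

Solve f'(x) = 0:
  Factor: x^3 - 5*x^2 + 4*x = x*(x - 4)*(x - 1) = 0.
  ⇒ x = 0, 1, 4

f''(x) = 3*x^2 - 10*x + 4
Second-derivative test at each critical point:
  f''(0) = 4 > 0 → local minimum
  f''(1) = -3 < 0 → local maximum
  f''(4) = 12 > 0 → local minimum

Critical points: x = 0 (local minimum); x = 1 (local maximum); x = 4 (local minimum)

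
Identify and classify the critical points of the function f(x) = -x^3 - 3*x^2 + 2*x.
f'(x) = -3*x^2 - 6*x + 2

Solve f'(x) = 0:
  3*x^2 + 6*x - 2 = 0 has no rational roots; quadratic formula: x = (-6 ± √60)/6.
  ⇒ x = -sqrt(15)/3 - 1 ≈ -2.2910, -1 + sqrt(15)/3 ≈ 0.2910

f''(x) = -6*x - 6
Second-derivative test at each critical point:
  f''(-2.2910) = 7.7460 > 0 → local minimum
  f''(0.2910) = -7.7460 < 0 → local maximum

Critical points: x = -sqrt(15)/3 - 1 ≈ -2.2910 (local minimum); x = -1 + sqrt(15)/3 ≈ 0.2910 (local maximum)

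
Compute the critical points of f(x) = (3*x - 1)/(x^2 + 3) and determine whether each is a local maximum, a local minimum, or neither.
f'(x) = (-3*x^2 + 2*x + 9)/(x^4 + 6*x^2 + 9)

Solve f'(x) = 0:
  f'(x) = -(3*x^2 - 2*x - 9)/(x^2 + 3)^2; the denominator is positive wherever f is defined, so f'(x) = 0 ⇔ -3*x^2 + 2*x + 9 = 0.
  3*x^2 - 2*x - 9 = 0 has no rational roots; quadratic formula: x = (2 ± √112)/6.
  ⇒ x = 1/3 - 2*sqrt(7)/3 ≈ -1.4305, 1/3 + 2*sqrt(7)/3 ≈ 2.0972

f''(x) = 2*(4*x^2*(3*x - 1) + (1 - 9*x)*(x^2 + 3))/(x^2 + 3)^3
Second-derivative test at each critical point:
  f''(-1.4305) = 0.4156 > 0 → local minimum
  f''(2.0972) = -0.1934 < 0 → local maximum

Critical points: x = 1/3 - 2*sqrt(7)/3 ≈ -1.4305 (local minimum); x = 1/3 + 2*sqrt(7)/3 ≈ 2.0972 (local maximum)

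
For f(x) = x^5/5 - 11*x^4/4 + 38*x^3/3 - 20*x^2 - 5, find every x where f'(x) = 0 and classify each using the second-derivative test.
f'(x) = x*(x^3 - 11*x^2 + 38*x - 40)

Solve f'(x) = 0:
  Factor: x^4 - 11*x^3 + 38*x^2 - 40*x = x*(x - 5)*(x - 4)*(x - 2) = 0.
  ⇒ x = 0, 2, 4, 5

f''(x) = 4*x^3 - 33*x^2 + 76*x - 40
Second-derivative test at each critical point:
  f''(0) = -40 < 0 → local maximum
  f''(2) = 12 > 0 → local minimum
  f''(4) = -8 < 0 → local maximum
  f''(5) = 15 > 0 → local minimum

Critical points: x = 0 (local maximum); x = 2 (local minimum); x = 4 (local maximum); x = 5 (local minimum)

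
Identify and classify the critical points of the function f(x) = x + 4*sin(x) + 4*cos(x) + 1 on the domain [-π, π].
f'(x) = 4*sqrt(2)*cos(x + pi/4) + 1

Solve f'(x) = 0 on [-π, π]:
  f'(x) = 0 ⇔ -4*sin(x) + 4*cos(x) = -1. Write the left side as R·cos(x + φ) with R = √(4² + 4²) = 4*sqrt(2), cos φ = sqrt(2)/2, sin φ = sqrt(2)/2; then cos(x + φ) = -sqrt(2)/8. Solve for x and keep the solutions lying in [-π, π].
  ⇒ x = -pi + atan((1 - sqrt(31))/(-sqrt(31) - 1)) ≈ -2.5339, atan((1 + sqrt(31))/(-1 + sqrt(31))) ≈ 0.9631

f''(x) = -4*sqrt(2)*sin(x + pi/4)
Second-derivative test at each critical point:
  f''(-2.5339) = 5.5678 > 0 → local minimum
  f''(0.9631) = -5.5678 < 0 → local maximum

Critical points: x = -pi + atan((1 - sqrt(31))/(-sqrt(31) - 1)) ≈ -2.5339 (local minimum); x = atan((1 + sqrt(31))/(-1 + sqrt(31))) ≈ 0.9631 (local maximum)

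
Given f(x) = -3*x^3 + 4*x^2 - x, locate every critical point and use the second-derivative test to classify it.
f'(x) = -9*x^2 + 8*x - 1

Solve f'(x) = 0:
  9*x^2 - 8*x + 1 = 0 has no rational roots; quadratic formula: x = (8 ± √28)/18.
  ⇒ x = 4/9 - sqrt(7)/9 ≈ 0.1505, sqrt(7)/9 + 4/9 ≈ 0.7384

f''(x) = 8 - 18*x
Second-derivative test at each critical point:
  f''(0.1505) = 5.2915 > 0 → local minimum
  f''(0.7384) = -5.2915 < 0 → local maximum

Critical points: x = 4/9 - sqrt(7)/9 ≈ 0.1505 (local minimum); x = sqrt(7)/9 + 4/9 ≈ 0.7384 (local maximum)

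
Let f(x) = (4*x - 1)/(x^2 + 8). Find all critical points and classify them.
f'(x) = 2*(-2*x^2 + x + 16)/(x^4 + 16*x^2 + 64)

Solve f'(x) = 0:
  f'(x) = -2*(2*x^2 - x - 16)/(x^2 + 8)^2; the denominator is positive wherever f is defined, so f'(x) = 0 ⇔ -4*x^2 + 2*x + 32 = 0.
  Factor: -4*x^2 + 2*x + 32 = -2*(2*x^2 - x - 16); 2*x^2 - x - 16 = 0 has no rational roots; quadratic formula: x = (1 ± √129)/4.
  ⇒ x = 1/4 - sqrt(129)/4 ≈ -2.5895, 1/4 + sqrt(129)/4 ≈ 3.0895

f''(x) = 2*(4*x^2*(4*x - 1) + (1 - 12*x)*(x^2 + 8))/(x^2 + 8)^3
Second-derivative test at each critical point:
  f''(-2.5895) = 0.1050 > 0 → local minimum
  f''(3.0895) = -0.0738 < 0 → local maximum

Critical points: x = 1/4 - sqrt(129)/4 ≈ -2.5895 (local minimum); x = 1/4 + sqrt(129)/4 ≈ 3.0895 (local maximum)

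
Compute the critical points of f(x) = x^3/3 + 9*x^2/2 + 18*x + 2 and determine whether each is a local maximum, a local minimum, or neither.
f'(x) = x^2 + 9*x + 18

Solve f'(x) = 0:
  Factor: x^2 + 9*x + 18 = (x + 3)*(x + 6) = 0.
  ⇒ x = -6, -3

f''(x) = 2*x + 9
Second-derivative test at each critical point:
  f''(-6) = -3 < 0 → local maximum
  f''(-3) = 3 > 0 → local minimum

Critical points: x = -6 (local maximum); x = -3 (local minimum)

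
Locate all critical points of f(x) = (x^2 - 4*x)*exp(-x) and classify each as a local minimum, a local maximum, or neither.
f'(x) = (-x^2 + 6*x - 4)*exp(-x)

Solve f'(x) = 0:
  f'(x) = (-x^2 + 6*x - 4)·exp(-x) and exp(-x) > 0 for every x, so f'(x) = 0 ⇔ -x^2 + 6*x - 4 = 0.
  x^2 - 6*x + 4 = 0 has no rational roots; quadratic formula: x = (6 ± √20)/2.
  ⇒ x = 3 - sqrt(5) ≈ 0.7639, sqrt(5) + 3 ≈ 5.2361

f''(x) = (x^2 - 8*x + 10)*exp(-x)
Second-derivative test at each critical point:
  f''(0.7639) = 2.0833 > 0 → local minimum
  f''(5.2361) = -0.0238 < 0 → local maximum

Critical points: x = 3 - sqrt(5) ≈ 0.7639 (local minimum); x = sqrt(5) + 3 ≈ 5.2361 (local maximum)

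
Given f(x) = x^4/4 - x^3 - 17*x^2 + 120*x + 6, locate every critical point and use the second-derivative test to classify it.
f'(x) = x^3 - 3*x^2 - 34*x + 120

Solve f'(x) = 0:
  Factor: x^3 - 3*x^2 - 34*x + 120 = (x - 5)*(x - 4)*(x + 6) = 0.
  ⇒ x = -6, 4, 5

f''(x) = 3*x^2 - 6*x - 34
Second-derivative test at each critical point:
  f''(-6) = 110 > 0 → local minimum
  f''(4) = -10 < 0 → local maximum
  f''(5) = 11 > 0 → local minimum

Critical points: x = -6 (local minimum); x = 4 (local maximum); x = 5 (local minimum)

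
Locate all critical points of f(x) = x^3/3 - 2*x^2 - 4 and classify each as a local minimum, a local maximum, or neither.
f'(x) = x*(x - 4)

Solve f'(x) = 0:
  Factor: x^2 - 4*x = x*(x - 4) = 0.
  ⇒ x = 0, 4

f''(x) = 2*x - 4
Second-derivative test at each critical point:
  f''(0) = -4 < 0 → local maximum
  f''(4) = 4 > 0 → local minimum

Critical points: x = 0 (local maximum); x = 4 (local minimum)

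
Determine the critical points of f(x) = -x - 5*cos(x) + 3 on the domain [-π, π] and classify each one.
f'(x) = 5*sin(x) - 1

Solve f'(x) = 0 on [-π, π]:
  f'(x) = 0 ⇔ sin(x) = 1/5, i.e. x = arcsin(1/5) + 2nπ or x = π − arcsin(1/5) + 2nπ; keep the solutions lying in [-π, π].
  ⇒ x = asin(1/5) ≈ 0.2014, pi - asin(1/5) ≈ 2.9402

f''(x) = 5*cos(x)
Second-derivative test at each critical point:
  f''(0.2014) = 4.8990 > 0 → local minimum
  f''(2.9402) = -4.8990 < 0 → local maximum

Critical points: x = asin(1/5) ≈ 0.2014 (local minimum); x = pi - asin(1/5) ≈ 2.9402 (local maximum)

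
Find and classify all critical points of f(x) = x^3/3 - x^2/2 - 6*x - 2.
f'(x) = x^2 - x - 6

Solve f'(x) = 0:
  Factor: x^2 - x - 6 = (x - 3)*(x + 2) = 0.
  ⇒ x = -2, 3

f''(x) = 2*x - 1
Second-derivative test at each critical point:
  f''(-2) = -5 < 0 → local maximum
  f''(3) = 5 > 0 → local minimum

Critical points: x = -2 (local maximum); x = 3 (local minimum)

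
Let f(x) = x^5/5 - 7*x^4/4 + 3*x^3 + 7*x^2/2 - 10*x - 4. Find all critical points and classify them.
f'(x) = x^4 - 7*x^3 + 9*x^2 + 7*x - 10

Solve f'(x) = 0:
  Factor: x^4 - 7*x^3 + 9*x^2 + 7*x - 10 = (x - 5)*(x - 2)*(x - 1)*(x + 1) = 0.
  ⇒ x = -1, 1, 2, 5

f''(x) = 4*x^3 - 21*x^2 + 18*x + 7
Second-derivative test at each critical point:
  f''(-1) = -36 < 0 → local maximum
  f''(1) = 8 > 0 → local minimum
  f''(2) = -9 < 0 → local maximum
  f''(5) = 72 > 0 → local minimum

Critical points: x = -1 (local maximum); x = 1 (local minimum); x = 2 (local maximum); x = 5 (local minimum)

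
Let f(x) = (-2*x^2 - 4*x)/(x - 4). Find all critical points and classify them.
f'(x) = 2*(-x^2 + 8*x + 8)/(x^2 - 8*x + 16)

Solve f'(x) = 0:
  f'(x) = -2*(x^2 - 8*x - 8)/(x - 4)^2; the denominator is positive wherever f is defined, so f'(x) = 0 ⇔ -2*x^2 + 16*x + 16 = 0.
  Factor: -2*x^2 + 16*x + 16 = -2*(x^2 - 8*x - 8); x^2 - 8*x - 8 = 0 has no rational roots; quadratic formula: x = (8 ± √96)/2.
  ⇒ x = 4 - 2*sqrt(6) ≈ -0.8990, 4 + 2*sqrt(6) ≈ 8.8990

f''(x) = -96/(x^3 - 12*x^2 + 48*x - 64)
Second-derivative test at each critical point:
  f''(-0.8990) = 0.8165 > 0 → local minimum
  f''(8.8990) = -0.8165 < 0 → local maximum

Critical points: x = 4 - 2*sqrt(6) ≈ -0.8990 (local minimum); x = 4 + 2*sqrt(6) ≈ 8.8990 (local maximum)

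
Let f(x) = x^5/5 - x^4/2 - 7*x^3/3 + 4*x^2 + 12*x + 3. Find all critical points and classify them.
f'(x) = x^4 - 2*x^3 - 7*x^2 + 8*x + 12

Solve f'(x) = 0:
  Factor: x^4 - 2*x^3 - 7*x^2 + 8*x + 12 = (x - 3)*(x - 2)*(x + 1)*(x + 2) = 0.
  ⇒ x = -2, -1, 2, 3

f''(x) = 4*x^3 - 6*x^2 - 14*x + 8
Second-derivative test at each critical point:
  f''(-2) = -20 < 0 → local maximum
  f''(-1) = 12 > 0 → local minimum
  f''(2) = -12 < 0 → local maximum
  f''(3) = 20 > 0 → local minimum

Critical points: x = -2 (local maximum); x = -1 (local minimum); x = 2 (local maximum); x = 3 (local minimum)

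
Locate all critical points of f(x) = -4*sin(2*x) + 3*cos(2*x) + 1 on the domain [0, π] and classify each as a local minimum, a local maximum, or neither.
f'(x) = -6*sin(2*x) - 8*cos(2*x)

Solve f'(x) = 0 on [0, π]:
  f'(x) = 0 ⇔ -4*cos(2*x) = 3*sin(2*x) ⇔ tan(2*x) = -4/3, i.e. 2*x = arctan(-4/3) + nπ; keep the solutions lying in [0, π].
  ⇒ x = -atan(4/3)/2 + pi/2 ≈ 1.1071, pi - atan(4/3)/2 ≈ 2.6779

f''(x) = 16*sin(2*x) - 12*cos(2*x)
Second-derivative test at each critical point:
  f''(1.1071) = 20 > 0 → local minimum
  f''(2.6779) = -20 < 0 → local maximum

Critical points: x = -atan(4/3)/2 + pi/2 ≈ 1.1071 (local minimum); x = pi - atan(4/3)/2 ≈ 2.6779 (local maximum)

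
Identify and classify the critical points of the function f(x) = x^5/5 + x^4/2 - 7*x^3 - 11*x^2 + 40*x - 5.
f'(x) = x^4 + 2*x^3 - 21*x^2 - 22*x + 40

Solve f'(x) = 0:
  Factor: x^4 + 2*x^3 - 21*x^2 - 22*x + 40 = (x - 4)*(x - 1)*(x + 2)*(x + 5) = 0.
  ⇒ x = -5, -2, 1, 4

f''(x) = 4*x^3 + 6*x^2 - 42*x - 22
Second-derivative test at each critical point:
  f''(-5) = -162 < 0 → local maximum
  f''(-2) = 54 > 0 → local minimum
  f''(1) = -54 < 0 → local maximum
  f''(4) = 162 > 0 → local minimum

Critical points: x = -5 (local maximum); x = -2 (local minimum); x = 1 (local maximum); x = 4 (local minimum)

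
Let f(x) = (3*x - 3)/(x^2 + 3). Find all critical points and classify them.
f'(x) = 3*(x^2 - 2*x*(x - 1) + 3)/(x^2 + 3)^2

Solve f'(x) = 0:
  f'(x) = -3*(x - 3)*(x + 1)/(x^2 + 3)^2; the denominator is positive wherever f is defined, so f'(x) = 0 ⇔ -3*x^2 + 6*x + 9 = 0.
  Factor: -3*x^2 + 6*x + 9 = -3*(x - 3)*(x + 1) = 0.
  ⇒ x = -1, 3

f''(x) = 6*(4*x^2*(x - 1) + (1 - 3*x)*(x^2 + 3))/(x^2 + 3)^3
Second-derivative test at each critical point:
  f''(-1) = 3/4 > 0 → local minimum
  f''(3) = -1/12 < 0 → local maximum

Critical points: x = -1 (local minimum); x = 3 (local maximum)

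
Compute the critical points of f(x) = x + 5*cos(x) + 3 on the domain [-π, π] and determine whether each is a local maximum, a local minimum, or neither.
f'(x) = 1 - 5*sin(x)

Solve f'(x) = 0 on [-π, π]:
  f'(x) = 0 ⇔ sin(x) = 1/5, i.e. x = arcsin(1/5) + 2nπ or x = π − arcsin(1/5) + 2nπ; keep the solutions lying in [-π, π].
  ⇒ x = asin(1/5) ≈ 0.2014, pi - asin(1/5) ≈ 2.9402

f''(x) = -5*cos(x)
Second-derivative test at each critical point:
  f''(0.2014) = -4.8990 < 0 → local maximum
  f''(2.9402) = 4.8990 > 0 → local minimum

Critical points: x = asin(1/5) ≈ 0.2014 (local maximum); x = pi - asin(1/5) ≈ 2.9402 (local minimum)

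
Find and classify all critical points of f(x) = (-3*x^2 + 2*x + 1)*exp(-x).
f'(x) = (3*x^2 - 8*x + 1)*exp(-x)

Solve f'(x) = 0:
  f'(x) = (3*x^2 - 8*x + 1)·exp(-x) and exp(-x) > 0 for every x, so f'(x) = 0 ⇔ 3*x^2 - 8*x + 1 = 0.
  3*x^2 - 8*x + 1 = 0 has no rational roots; quadratic formula: x = (8 ± √52)/6.
  ⇒ x = 4/3 - sqrt(13)/3 ≈ 0.1315, sqrt(13)/3 + 4/3 ≈ 2.5352

f''(x) = (-3*x^2 + 14*x - 9)*exp(-x)
Second-derivative test at each critical point:
  f''(0.1315) = -6.3227 < 0 → local maximum
  f''(2.5352) = 0.5715 > 0 → local minimum

Critical points: x = 4/3 - sqrt(13)/3 ≈ 0.1315 (local maximum); x = sqrt(13)/3 + 4/3 ≈ 2.5352 (local minimum)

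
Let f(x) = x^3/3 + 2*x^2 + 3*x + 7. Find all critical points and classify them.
f'(x) = x^2 + 4*x + 3

Solve f'(x) = 0:
  Factor: x^2 + 4*x + 3 = (x + 1)*(x + 3) = 0.
  ⇒ x = -3, -1

f''(x) = 2*x + 4
Second-derivative test at each critical point:
  f''(-3) = -2 < 0 → local maximum
  f''(-1) = 2 > 0 → local minimum

Critical points: x = -3 (local maximum); x = -1 (local minimum)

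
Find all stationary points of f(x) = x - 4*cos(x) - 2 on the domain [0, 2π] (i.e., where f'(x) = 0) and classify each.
f'(x) = 4*sin(x) + 1

Solve f'(x) = 0 on [0, 2π]:
  f'(x) = 0 ⇔ sin(x) = -1/4, i.e. x = arcsin(-1/4) + 2nπ or x = π − arcsin(-1/4) + 2nπ; keep the solutions lying in [0, 2π].
  ⇒ x = asin(1/4) + pi ≈ 3.3943, -asin(1/4) + 2*pi ≈ 6.0305

f''(x) = 4*cos(x)
Second-derivative test at each critical point:
  f''(3.3943) = -3.8730 < 0 → local maximum
  f''(6.0305) = 3.8730 > 0 → local minimum

Critical points: x = asin(1/4) + pi ≈ 3.3943 (local maximum); x = -asin(1/4) + 2*pi ≈ 6.0305 (local minimum)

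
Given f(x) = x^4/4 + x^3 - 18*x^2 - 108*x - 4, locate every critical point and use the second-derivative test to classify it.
f'(x) = x^3 + 3*x^2 - 36*x - 108

Solve f'(x) = 0:
  Factor: x^3 + 3*x^2 - 36*x - 108 = (x - 6)*(x + 3)*(x + 6) = 0.
  ⇒ x = -6, -3, 6

f''(x) = 3*x^2 + 6*x - 36
Second-derivative test at each critical point:
  f''(-6) = 36 > 0 → local minimum
  f''(-3) = -27 < 0 → local maximum
  f''(6) = 108 > 0 → local minimum

Critical points: x = -6 (local minimum); x = -3 (local maximum); x = 6 (local minimum)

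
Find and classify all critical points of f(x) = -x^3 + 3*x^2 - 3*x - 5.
f'(x) = -3*x^2 + 6*x - 3

Solve f'(x) = 0:
  Factor: -3*x^2 + 6*x - 3 = -3*(x - 1)^2 = 0.
  ⇒ x = 1

f''(x) = 6 - 6*x
Second-derivative test at each critical point:
  f''(1) = 0, so the second-derivative test is inconclusive; use the first-derivative test: f'(3/4) = -0.1875, f'(5/4) = -0.1875 — f' is negative on both sides (no sign change) → neither a local maximum nor a local minimum

Critical points: x = 1 (neither)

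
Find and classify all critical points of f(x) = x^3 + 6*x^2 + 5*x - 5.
f'(x) = 3*x^2 + 12*x + 5

Solve f'(x) = 0:
  3*x^2 + 12*x + 5 = 0 has no rational roots; quadratic formula: x = (-12 ± √84)/6.
  ⇒ x = -2 - sqrt(21)/3 ≈ -3.5275, -2 + sqrt(21)/3 ≈ -0.4725

f''(x) = 6*x + 12
Second-derivative test at each critical point:
  f''(-3.5275) = -9.1652 < 0 → local maximum
  f''(-0.4725) = 9.1652 > 0 → local minimum

Critical points: x = -2 - sqrt(21)/3 ≈ -3.5275 (local maximum); x = -2 + sqrt(21)/3 ≈ -0.4725 (local minimum)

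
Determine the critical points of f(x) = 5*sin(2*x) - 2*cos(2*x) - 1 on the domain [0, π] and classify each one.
f'(x) = 4*sin(2*x) + 10*cos(2*x)

Solve f'(x) = 0 on [0, π]:
  f'(x) = 0 ⇔ 5*cos(2*x) = -2*sin(2*x) ⇔ tan(2*x) = -5/2, i.e. 2*x = arctan(-5/2) + nπ; keep the solutions lying in [0, π].
  ⇒ x = -atan(5/2)/2 + pi/2 ≈ 0.9757, pi - atan(5/2)/2 ≈ 2.5464

f''(x) = -20*sin(2*x) + 8*cos(2*x)
Second-derivative test at each critical point:
  f''(0.9757) = -21.5407 < 0 → local maximum
  f''(2.5464) = 21.5407 > 0 → local minimum

Critical points: x = -atan(5/2)/2 + pi/2 ≈ 0.9757 (local maximum); x = pi - atan(5/2)/2 ≈ 2.5464 (local minimum)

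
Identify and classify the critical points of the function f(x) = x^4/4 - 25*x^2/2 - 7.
f'(x) = x*(x^2 - 25)

Solve f'(x) = 0:
  Factor: x^3 - 25*x = x*(x - 5)*(x + 5) = 0.
  ⇒ x = -5, 0, 5

f''(x) = 3*x^2 - 25
Second-derivative test at each critical point:
  f''(-5) = 50 > 0 → local minimum
  f''(0) = -25 < 0 → local maximum
  f''(5) = 50 > 0 → local minimum

Critical points: x = -5 (local minimum); x = 0 (local maximum); x = 5 (local minimum)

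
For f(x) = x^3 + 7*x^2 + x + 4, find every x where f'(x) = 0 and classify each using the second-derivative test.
f'(x) = 3*x^2 + 14*x + 1

Solve f'(x) = 0:
  3*x^2 + 14*x + 1 = 0 has no rational roots; quadratic formula: x = (-14 ± √184)/6.
  ⇒ x = -7/3 - sqrt(46)/3 ≈ -4.5941, -7/3 + sqrt(46)/3 ≈ -0.0726

f''(x) = 6*x + 14
Second-derivative test at each critical point:
  f''(-4.5941) = -13.5647 < 0 → local maximum
  f''(-0.0726) = 13.5647 > 0 → local minimum

Critical points: x = -7/3 - sqrt(46)/3 ≈ -4.5941 (local maximum); x = -7/3 + sqrt(46)/3 ≈ -0.0726 (local minimum)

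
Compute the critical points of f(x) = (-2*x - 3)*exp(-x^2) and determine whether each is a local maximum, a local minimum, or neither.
f'(x) = 2*(x*(2*x + 3) - 1)*exp(-x^2)

Solve f'(x) = 0:
  f'(x) = (4*x^2 + 6*x - 2)·exp(-x^2) and exp(-x^2) > 0 for every x, so f'(x) = 0 ⇔ 4*x^2 + 6*x - 2 = 0.
  Factor: 4*x^2 + 6*x - 2 = 2*(2*x^2 + 3*x - 1); 2*x^2 + 3*x - 1 = 0 has no rational roots; quadratic formula: x = (-3 ± √17)/4.
  ⇒ x = -sqrt(17)/4 - 3/4 ≈ -1.7808, -3/4 + sqrt(17)/4 ≈ 0.2808

f''(x) = 2*(-4*x^3 - 6*x^2 + 6*x + 3)*exp(-x^2)
Second-derivative test at each critical point:
  f''(-1.7808) = -0.3460 < 0 → local maximum
  f''(0.2808) = 7.6211 > 0 → local minimum

Critical points: x = -sqrt(17)/4 - 3/4 ≈ -1.7808 (local maximum); x = -3/4 + sqrt(17)/4 ≈ 0.2808 (local minimum)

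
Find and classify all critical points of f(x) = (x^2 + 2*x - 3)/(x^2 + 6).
f'(x) = 2*(-x^2 + 9*x + 6)/(x^4 + 12*x^2 + 36)

Solve f'(x) = 0:
  f'(x) = -2*(x^2 - 9*x - 6)/(x^2 + 6)^2; the denominator is positive wherever f is defined, so f'(x) = 0 ⇔ -2*x^2 + 18*x + 12 = 0.
  Factor: -2*x^2 + 18*x + 12 = -2*(x^2 - 9*x - 6); x^2 - 9*x - 6 = 0 has no rational roots; quadratic formula: x = (9 ± √105)/2.
  ⇒ x = 9/2 - sqrt(105)/2 ≈ -0.6235, 9/2 + sqrt(105)/2 ≈ 9.6235

f''(x) = 2*(2*x^3 - 27*x^2 - 36*x + 54)/(x^6 + 18*x^4 + 108*x^2 + 216)
Second-derivative test at each critical point:
  f''(-0.6235) = 0.5021 > 0 → local minimum
  f''(9.6235) = -0.0021 < 0 → local maximum

Critical points: x = 9/2 - sqrt(105)/2 ≈ -0.6235 (local minimum); x = 9/2 + sqrt(105)/2 ≈ 9.6235 (local maximum)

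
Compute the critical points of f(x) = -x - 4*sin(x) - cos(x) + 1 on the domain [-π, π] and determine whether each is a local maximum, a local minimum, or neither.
f'(x) = sin(x) - 4*cos(x) - 1

Solve f'(x) = 0 on [-π, π]:
  f'(x) = 0 ⇔ sin(x) - 4*cos(x) = 1. Write the left side as R·cos(x + φ) with R = √((-4)² + (-1)²) = sqrt(17), cos φ = -4*sqrt(17)/17, sin φ = -sqrt(17)/17; then cos(x + φ) = sqrt(17)/17. Solve for x and keep the solutions lying in [-π, π].
  ⇒ x = -pi + atan(15/8) ≈ -2.0608, pi/2 ≈ 1.5708

f''(x) = 4*sin(x) + cos(x)
Second-derivative test at each critical point:
  f''(-2.0608) = -4 < 0 → local maximum
  f''(1.5708) = 4 > 0 → local minimum

Critical points: x = -pi + atan(15/8) ≈ -2.0608 (local maximum); x = pi/2 ≈ 1.5708 (local minimum)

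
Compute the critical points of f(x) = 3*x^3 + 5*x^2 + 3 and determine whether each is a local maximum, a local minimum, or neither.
f'(x) = x*(9*x + 10)

Solve f'(x) = 0:
  Factor: 9*x^2 + 10*x = x*(9*x + 10) = 0.
  ⇒ x = -10/9, 0

f''(x) = 18*x + 10
Second-derivative test at each critical point:
  f''(-10/9) = -10 < 0 → local maximum
  f''(0) = 10 > 0 → local minimum

Critical points: x = -10/9 (local maximum); x = 0 (local minimum)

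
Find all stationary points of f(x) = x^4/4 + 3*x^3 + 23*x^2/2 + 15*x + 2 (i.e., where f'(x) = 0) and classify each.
f'(x) = x^3 + 9*x^2 + 23*x + 15

Solve f'(x) = 0:
  Factor: x^3 + 9*x^2 + 23*x + 15 = (x + 1)*(x + 3)*(x + 5) = 0.
  ⇒ x = -5, -3, -1

f''(x) = 3*x^2 + 18*x + 23
Second-derivative test at each critical point:
  f''(-5) = 8 > 0 → local minimum
  f''(-3) = -4 < 0 → local maximum
  f''(-1) = 8 > 0 → local minimum

Critical points: x = -5 (local minimum); x = -3 (local maximum); x = -1 (local minimum)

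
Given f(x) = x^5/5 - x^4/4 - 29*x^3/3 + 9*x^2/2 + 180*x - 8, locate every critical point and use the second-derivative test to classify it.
f'(x) = x^4 - x^3 - 29*x^2 + 9*x + 180

Solve f'(x) = 0:
  Factor: x^4 - x^3 - 29*x^2 + 9*x + 180 = (x - 5)*(x - 3)*(x + 3)*(x + 4) = 0.
  ⇒ x = -4, -3, 3, 5

f''(x) = 4*x^3 - 3*x^2 - 58*x + 9
Second-derivative test at each critical point:
  f''(-4) = -63 < 0 → local maximum
  f''(-3) = 48 > 0 → local minimum
  f''(3) = -84 < 0 → local maximum
  f''(5) = 144 > 0 → local minimum

Critical points: x = -4 (local maximum); x = -3 (local minimum); x = 3 (local maximum); x = 5 (local minimum)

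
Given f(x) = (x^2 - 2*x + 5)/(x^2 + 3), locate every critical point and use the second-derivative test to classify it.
f'(x) = 2*(x^2 - 2*x - 3)/(x^4 + 6*x^2 + 9)

Solve f'(x) = 0:
  f'(x) = 2*(x - 3)*(x + 1)/(x^2 + 3)^2; the denominator is positive wherever f is defined, so f'(x) = 0 ⇔ 2*x^2 - 4*x - 6 = 0.
  Factor: 2*x^2 - 4*x - 6 = 2*(x - 3)*(x + 1) = 0.
  ⇒ x = -1, 3

f''(x) = 4*(-x^3 + 3*x^2 + 9*x - 3)/(x^6 + 9*x^4 + 27*x^2 + 27)
Second-derivative test at each critical point:
  f''(-1) = -1/2 < 0 → local maximum
  f''(3) = 1/18 > 0 → local minimum

Critical points: x = -1 (local maximum); x = 3 (local minimum)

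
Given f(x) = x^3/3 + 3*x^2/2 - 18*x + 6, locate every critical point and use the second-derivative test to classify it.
f'(x) = x^2 + 3*x - 18

Solve f'(x) = 0:
  Factor: x^2 + 3*x - 18 = (x - 3)*(x + 6) = 0.
  ⇒ x = -6, 3

f''(x) = 2*x + 3
Second-derivative test at each critical point:
  f''(-6) = -9 < 0 → local maximum
  f''(3) = 9 > 0 → local minimum

Critical points: x = -6 (local maximum); x = 3 (local minimum)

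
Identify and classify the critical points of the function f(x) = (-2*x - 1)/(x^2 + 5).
f'(x) = 2*(x^2 + x - 5)/(x^4 + 10*x^2 + 25)

Solve f'(x) = 0:
  f'(x) = 2*(x^2 + x - 5)/(x^2 + 5)^2; the denominator is positive wherever f is defined, so f'(x) = 0 ⇔ 2*x^2 + 2*x - 10 = 0.
  Factor: 2*x^2 + 2*x - 10 = 2*(x^2 + x - 5); x^2 + x - 5 = 0 has no rational roots; quadratic formula: x = (-1 ± √21)/2.
  ⇒ x = -sqrt(21)/2 - 1/2 ≈ -2.7913, -1/2 + sqrt(21)/2 ≈ 1.7913

f''(x) = 2*(-4*x^2*(2*x + 1) + (6*x + 1)*(x^2 + 5))/(x^2 + 5)^3
Second-derivative test at each critical point:
  f''(-2.7913) = -0.0560 < 0 → local maximum
  f''(1.7913) = 0.1360 > 0 → local minimum

Critical points: x = -sqrt(21)/2 - 1/2 ≈ -2.7913 (local maximum); x = -1/2 + sqrt(21)/2 ≈ 1.7913 (local minimum)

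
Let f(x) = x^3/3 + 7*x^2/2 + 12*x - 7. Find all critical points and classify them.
f'(x) = x^2 + 7*x + 12

Solve f'(x) = 0:
  Factor: x^2 + 7*x + 12 = (x + 3)*(x + 4) = 0.
  ⇒ x = -4, -3

f''(x) = 2*x + 7
Second-derivative test at each critical point:
  f''(-4) = -1 < 0 → local maximum
  f''(-3) = 1 > 0 → local minimum

Critical points: x = -4 (local maximum); x = -3 (local minimum)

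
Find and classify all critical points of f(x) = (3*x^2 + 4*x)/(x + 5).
f'(x) = (3*x^2 + 30*x + 20)/(x^2 + 10*x + 25)

Solve f'(x) = 0:
  f'(x) = (3*x^2 + 30*x + 20)/(x + 5)^2; the denominator is positive wherever f is defined, so f'(x) = 0 ⇔ 3*x^2 + 30*x + 20 = 0.
  3*x^2 + 30*x + 20 = 0 has no rational roots; quadratic formula: x = (-30 ± √660)/6.
  ⇒ x = -5 - sqrt(165)/3 ≈ -9.2817, -5 + sqrt(165)/3 ≈ -0.7183

f''(x) = 110/(x^3 + 15*x^2 + 75*x + 125)
Second-derivative test at each critical point:
  f''(-9.2817) = -1.4013 < 0 → local maximum
  f''(-0.7183) = 1.4013 > 0 → local minimum

Critical points: x = -5 - sqrt(165)/3 ≈ -9.2817 (local maximum); x = -5 + sqrt(165)/3 ≈ -0.7183 (local minimum)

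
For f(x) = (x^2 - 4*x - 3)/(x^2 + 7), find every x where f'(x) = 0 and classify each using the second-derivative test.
f'(x) = 4*(x^2 + 5*x - 7)/(x^4 + 14*x^2 + 49)

Solve f'(x) = 0:
  f'(x) = 4*(x^2 + 5*x - 7)/(x^2 + 7)^2; the denominator is positive wherever f is defined, so f'(x) = 0 ⇔ 4*x^2 + 20*x - 28 = 0.
  Factor: 4*x^2 + 20*x - 28 = 4*(x^2 + 5*x - 7); x^2 + 5*x - 7 = 0 has no rational roots; quadratic formula: x = (-5 ± √53)/2.
  ⇒ x = -sqrt(53)/2 - 5/2 ≈ -6.1401, -5/2 + sqrt(53)/2 ≈ 1.1401

f''(x) = 4*(-2*x^3 - 15*x^2 + 42*x + 35)/(x^6 + 21*x^4 + 147*x^2 + 343)
Second-derivative test at each critical point:
  f''(-6.1401) = -0.0146 < 0 → local maximum
  f''(1.1401) = 0.4227 > 0 → local minimum

Critical points: x = -sqrt(53)/2 - 5/2 ≈ -6.1401 (local maximum); x = -5/2 + sqrt(53)/2 ≈ 1.1401 (local minimum)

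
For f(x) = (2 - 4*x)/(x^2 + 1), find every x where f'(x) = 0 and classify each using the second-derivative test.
f'(x) = 4*(x^2 - x - 1)/(x^4 + 2*x^2 + 1)

Solve f'(x) = 0:
  f'(x) = 4*(x^2 - x - 1)/(x^2 + 1)^2; the denominator is positive wherever f is defined, so f'(x) = 0 ⇔ 4*x^2 - 4*x - 4 = 0.
  Factor: 4*x^2 - 4*x - 4 = 4*(x^2 - x - 1); x^2 - x - 1 = 0 has no rational roots; quadratic formula: x = (1 ± √5)/2.
  ⇒ x = 1/2 - sqrt(5)/2 ≈ -0.6180, 1/2 + sqrt(5)/2 ≈ 1.6180

f''(x) = 4*(4*x^2*(1 - 2*x) + (6*x - 1)*(x^2 + 1))/(x^2 + 1)^3
Second-derivative test at each critical point:
  f''(-0.6180) = -4.6833 < 0 → local maximum
  f''(1.6180) = 0.6833 > 0 → local minimum

Critical points: x = 1/2 - sqrt(5)/2 ≈ -0.6180 (local maximum); x = 1/2 + sqrt(5)/2 ≈ 1.6180 (local minimum)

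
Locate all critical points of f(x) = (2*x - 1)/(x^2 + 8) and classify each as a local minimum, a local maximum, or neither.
f'(x) = 2*(-x^2 + x + 8)/(x^4 + 16*x^2 + 64)

Solve f'(x) = 0:
  f'(x) = -2*(x^2 - x - 8)/(x^2 + 8)^2; the denominator is positive wherever f is defined, so f'(x) = 0 ⇔ -2*x^2 + 2*x + 16 = 0.
  Factor: -2*x^2 + 2*x + 16 = -2*(x^2 - x - 8); x^2 - x - 8 = 0 has no rational roots; quadratic formula: x = (1 ± √33)/2.
  ⇒ x = 1/2 - sqrt(33)/2 ≈ -2.3723, 1/2 + sqrt(33)/2 ≈ 3.3723

f''(x) = 2*(4*x^2*(2*x - 1) + (1 - 6*x)*(x^2 + 8))/(x^2 + 8)^3
Second-derivative test at each critical point:
  f''(-2.3723) = 0.0619 > 0 → local minimum
  f''(3.3723) = -0.0306 < 0 → local maximum

Critical points: x = 1/2 - sqrt(33)/2 ≈ -2.3723 (local minimum); x = 1/2 + sqrt(33)/2 ≈ 3.3723 (local maximum)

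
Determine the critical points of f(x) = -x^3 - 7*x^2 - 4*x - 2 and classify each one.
f'(x) = -3*x^2 - 14*x - 4

Solve f'(x) = 0:
  3*x^2 + 14*x + 4 = 0 has no rational roots; quadratic formula: x = (-14 ± √148)/6.
  ⇒ x = -7/3 - sqrt(37)/3 ≈ -4.3609, -7/3 + sqrt(37)/3 ≈ -0.3057

f''(x) = -6*x - 14
Second-derivative test at each critical point:
  f''(-4.3609) = 12.1655 > 0 → local minimum
  f''(-0.3057) = -12.1655 < 0 → local maximum

Critical points: x = -7/3 - sqrt(37)/3 ≈ -4.3609 (local minimum); x = -7/3 + sqrt(37)/3 ≈ -0.3057 (local maximum)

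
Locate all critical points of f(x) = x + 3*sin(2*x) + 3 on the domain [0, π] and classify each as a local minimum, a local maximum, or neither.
f'(x) = 6*cos(2*x) + 1

Solve f'(x) = 0 on [0, π]:
  f'(x) = 0 ⇔ cos(2*x) = -1/6, i.e. 2*x = ±arccos(-1/6) + 2nπ; keep the solutions lying in [0, π].
  ⇒ x = acos(-1/6)/2 ≈ 0.8691, pi - acos(-1/6)/2 ≈ 2.2725

f''(x) = -12*sin(2*x)
Second-derivative test at each critical point:
  f''(0.8691) = -11.8322 < 0 → local maximum
  f''(2.2725) = 11.8322 > 0 → local minimum

Critical points: x = acos(-1/6)/2 ≈ 0.8691 (local maximum); x = pi - acos(-1/6)/2 ≈ 2.2725 (local minimum)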